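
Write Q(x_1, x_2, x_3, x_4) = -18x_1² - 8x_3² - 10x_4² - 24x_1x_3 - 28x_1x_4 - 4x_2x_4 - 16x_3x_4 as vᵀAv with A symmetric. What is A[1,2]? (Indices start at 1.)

0

The coefficient of x_1·x_2 in Q is 0. For a symmetric A this equals A[1,2] + A[2,1] = 2·A[1,2].
So A[1,2] = 0/2 = 0.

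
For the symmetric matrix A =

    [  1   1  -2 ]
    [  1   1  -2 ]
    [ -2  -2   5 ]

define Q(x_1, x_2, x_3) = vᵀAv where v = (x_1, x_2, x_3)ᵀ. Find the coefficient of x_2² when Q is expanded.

1

The coefficient of x_2² is the diagonal entry A[2,2] = 1.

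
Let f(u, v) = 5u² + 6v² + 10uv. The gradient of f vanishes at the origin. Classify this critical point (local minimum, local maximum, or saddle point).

local minimum

The Hessian at the origin is H = [[10, 10], [10, 12]].
det H = 10·12 − (10)² = 20 > 0 and H[1,1] = 10 > 0, so H is positive definite.
Therefore the origin is a local minimum.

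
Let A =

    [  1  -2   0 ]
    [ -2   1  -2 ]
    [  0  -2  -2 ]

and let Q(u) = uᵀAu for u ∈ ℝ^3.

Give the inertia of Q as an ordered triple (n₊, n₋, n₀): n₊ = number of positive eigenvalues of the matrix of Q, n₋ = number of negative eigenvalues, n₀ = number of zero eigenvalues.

(1, 2, 0)

An LDLᵀ factorisation of A has diagonal entries 1, -3, -2/3.
So there are 1 positive, 2 negative pivots.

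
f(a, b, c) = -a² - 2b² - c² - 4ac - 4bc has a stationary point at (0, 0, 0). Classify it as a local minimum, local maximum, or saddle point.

saddle point

The Hessian at the origin is H = [[-2, 0, -4], [0, -4, -4], [-4, -4, -2]].
Row-reducing H symmetrically gives the diagonal entries -2, -4, 10.
Counting signs: 1 positive, 2 negative.
H is indefinite, so the origin is a saddle point.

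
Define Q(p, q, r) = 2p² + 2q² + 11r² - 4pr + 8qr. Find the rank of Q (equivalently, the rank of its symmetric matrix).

The symmetric matrix is A = [[2, 0, -2], [0, 2, 4], [-2, 4, 11]].
Applying the same elementary operations to the rows and columns of A produces a congruent diagonal matrix with entries 2, 2, 1.
Counting signs: 3 positive.
The rank is the number of nonzero pivots: 3.

3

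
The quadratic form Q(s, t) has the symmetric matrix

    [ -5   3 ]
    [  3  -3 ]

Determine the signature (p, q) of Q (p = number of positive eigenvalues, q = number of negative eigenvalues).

An LDLᵀ factorisation of A has diagonal entries -5, -6/5.
Counting signs: 2 negative.

(0, 2)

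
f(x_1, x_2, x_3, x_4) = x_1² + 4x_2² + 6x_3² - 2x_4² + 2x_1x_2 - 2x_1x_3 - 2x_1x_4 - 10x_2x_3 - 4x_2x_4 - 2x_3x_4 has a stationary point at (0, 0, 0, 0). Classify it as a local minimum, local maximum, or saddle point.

saddle point

The Hessian at the origin is H = [[2, 2, -2, -2], [2, 8, -10, -4], [-2, -10, 12, -2], [-2, -4, -2, -4]].
Row-reducing H symmetrically gives the diagonal entries 2, 6, -2/3, 60.
That gives 3 positive, 1 negative pivots.
H is indefinite, so the origin is a saddle point.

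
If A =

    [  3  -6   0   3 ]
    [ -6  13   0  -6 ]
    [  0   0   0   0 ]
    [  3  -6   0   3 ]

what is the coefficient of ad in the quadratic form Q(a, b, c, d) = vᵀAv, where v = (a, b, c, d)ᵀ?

The coefficient of ad is A[1,4] + A[4,1] = 2·3 = 6.

6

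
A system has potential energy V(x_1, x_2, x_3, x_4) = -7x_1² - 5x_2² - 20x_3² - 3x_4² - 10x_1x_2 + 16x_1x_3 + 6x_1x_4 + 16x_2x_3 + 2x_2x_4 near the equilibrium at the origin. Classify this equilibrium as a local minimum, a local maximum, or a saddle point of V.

The Hessian at the origin is H = [[-14, -10, 16, 6], [-10, -10, 16, 2], [16, 16, -40, 0], [6, 2, 0, -6]].
An LDLᵀ factorisation of H has diagonal entries -14, -20/7, -72/5, -8/9.
Counting signs: 4 negative.
H is negative definite, so the origin is a strict local maximum.

local maximum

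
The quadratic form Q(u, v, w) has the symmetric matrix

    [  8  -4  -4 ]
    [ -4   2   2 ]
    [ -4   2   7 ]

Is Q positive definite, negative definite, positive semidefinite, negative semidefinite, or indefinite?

Symmetric row and column elimination reduces A to a congruent diagonal form with pivots 8, 0, 5.
So there are 2 positive, 1 zero pivots.
Hence Q is positive semidefinite.

positive semidefinite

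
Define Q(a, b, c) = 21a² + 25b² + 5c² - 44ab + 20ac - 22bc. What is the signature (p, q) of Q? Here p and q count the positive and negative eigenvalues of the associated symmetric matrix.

The symmetric matrix is A = [[21, -22, 10], [-22, 25, -11], [10, -11, 5]].
Congruent diagonalization of A (simultaneous row and column reduction) yields pivots 21, 41/21, 4/41.
That gives 3 positive pivots.

(3, 0)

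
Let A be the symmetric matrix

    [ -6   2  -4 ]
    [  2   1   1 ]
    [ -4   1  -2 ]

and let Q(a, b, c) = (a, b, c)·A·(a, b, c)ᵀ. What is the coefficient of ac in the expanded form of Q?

The coefficient of ac is A[1,3] + A[3,1] = 2·(-4) = -8.

-8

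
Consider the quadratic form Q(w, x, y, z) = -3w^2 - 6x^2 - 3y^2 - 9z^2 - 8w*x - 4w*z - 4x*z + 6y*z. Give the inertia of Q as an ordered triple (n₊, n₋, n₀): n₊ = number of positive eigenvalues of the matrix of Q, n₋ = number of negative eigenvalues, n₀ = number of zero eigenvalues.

(0, 4, 0)

The associated matrix is A = [[-3, -4, 0, -2], [-4, -6, 0, -2], [0, 0, -3, 3], [-2, -2, 3, -9]].
Congruent diagonalization of A (simultaneous row and column reduction) yields pivots -3, -2/3, -3, -4.
So there are 4 negative pivots.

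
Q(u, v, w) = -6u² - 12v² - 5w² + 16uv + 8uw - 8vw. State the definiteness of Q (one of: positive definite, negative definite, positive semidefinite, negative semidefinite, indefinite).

negative definite

Write A = [[-6, 8, 4], [8, -12, -4], [4, -4, -5]].
Congruent diagonalization of A (simultaneous row and column reduction) yields pivots -6, -4/3, -1.
Counting signs: 3 negative.
Hence Q is negative definite.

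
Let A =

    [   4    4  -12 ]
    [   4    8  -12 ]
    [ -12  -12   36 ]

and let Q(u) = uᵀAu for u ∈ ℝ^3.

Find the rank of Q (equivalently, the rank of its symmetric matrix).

2

Applying the same elementary operations to the rows and columns of A produces a congruent diagonal matrix with entries 4, 4, 0.
Counting signs: 2 positive, 1 zero.
The rank is the number of nonzero pivots: 2.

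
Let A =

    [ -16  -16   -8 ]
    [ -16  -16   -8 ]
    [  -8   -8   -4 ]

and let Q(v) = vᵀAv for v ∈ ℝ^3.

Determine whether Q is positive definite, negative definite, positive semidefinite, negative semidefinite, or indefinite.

Row-reducing A symmetrically gives the diagonal entries -16, 0, 0.
Counting signs: 1 negative, 2 zero.
Hence Q is negative semidefinite.

negative semidefinite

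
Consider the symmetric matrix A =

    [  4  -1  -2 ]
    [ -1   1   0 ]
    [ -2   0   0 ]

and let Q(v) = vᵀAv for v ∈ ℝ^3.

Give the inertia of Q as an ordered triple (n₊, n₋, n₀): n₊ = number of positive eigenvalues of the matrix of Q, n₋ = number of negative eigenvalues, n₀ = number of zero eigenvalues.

An LDLᵀ factorisation of A has diagonal entries 4, 3/4, -4/3.
That gives 2 positive, 1 negative pivots.

(2, 1, 0)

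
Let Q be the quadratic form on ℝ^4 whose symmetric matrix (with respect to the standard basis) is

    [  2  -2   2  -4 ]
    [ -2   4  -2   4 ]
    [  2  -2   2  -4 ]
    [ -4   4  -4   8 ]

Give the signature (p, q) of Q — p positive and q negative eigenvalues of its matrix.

(2, 0)

Congruent diagonalization of A (simultaneous row and column reduction) yields pivots 2, 2, 0, 0.
So there are 2 positive, 2 zero pivots.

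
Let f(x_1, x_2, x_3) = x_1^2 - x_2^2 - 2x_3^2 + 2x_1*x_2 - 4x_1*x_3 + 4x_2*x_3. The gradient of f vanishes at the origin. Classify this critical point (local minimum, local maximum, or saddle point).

The Hessian at the origin is H = [[2, 2, -4], [2, -2, 4], [-4, 4, -4]].
Applying the same elementary operations to the rows and columns of H produces a congruent diagonal matrix with entries 2, -4, 4.
Counting signs: 2 positive, 1 negative.
H is indefinite, so the origin is a saddle point.

saddle point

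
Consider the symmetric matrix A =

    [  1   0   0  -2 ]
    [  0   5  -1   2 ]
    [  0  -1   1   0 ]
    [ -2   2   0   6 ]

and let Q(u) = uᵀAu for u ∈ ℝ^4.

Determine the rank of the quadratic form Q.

Congruent diagonalization of A (simultaneous row and column reduction) yields pivots 1, 5, 4/5, 1.
Counting signs: 4 positive.
The rank is the number of nonzero pivots: 4.

4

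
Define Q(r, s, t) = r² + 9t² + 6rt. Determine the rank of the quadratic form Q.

1

The associated matrix is A = [[1, 0, 3], [0, 0, 0], [3, 0, 9]].
Symmetric row and column elimination reduces A to a congruent diagonal form with pivots 1, 0, 0.
That gives 1 positive, 2 zero pivots.
The rank is the number of nonzero pivots: 1.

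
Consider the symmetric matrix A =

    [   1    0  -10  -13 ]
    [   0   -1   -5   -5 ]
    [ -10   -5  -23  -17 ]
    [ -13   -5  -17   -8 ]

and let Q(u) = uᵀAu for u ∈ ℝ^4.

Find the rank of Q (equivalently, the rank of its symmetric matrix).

4

An LDLᵀ factorisation of A has diagonal entries 1, -1, -98, -6/49.
So there are 1 positive, 3 negative pivots.
The rank is the number of nonzero pivots: 4.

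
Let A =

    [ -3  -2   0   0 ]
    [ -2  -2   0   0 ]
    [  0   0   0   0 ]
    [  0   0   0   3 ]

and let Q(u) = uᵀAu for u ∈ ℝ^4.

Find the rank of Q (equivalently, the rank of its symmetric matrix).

3

Row-reducing A symmetrically gives the diagonal entries -3, -2/3, 0, 3.
That gives 1 positive, 2 negative, 1 zero pivots.
The rank is the number of nonzero pivots: 3.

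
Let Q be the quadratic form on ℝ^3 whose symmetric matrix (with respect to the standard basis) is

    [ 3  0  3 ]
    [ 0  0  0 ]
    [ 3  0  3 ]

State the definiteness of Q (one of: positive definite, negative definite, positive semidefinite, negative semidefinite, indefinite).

positive semidefinite

Applying the same elementary operations to the rows and columns of A produces a congruent diagonal matrix with entries 3, 0, 0.
So there are 1 positive, 2 zero pivots.
Hence Q is positive semidefinite.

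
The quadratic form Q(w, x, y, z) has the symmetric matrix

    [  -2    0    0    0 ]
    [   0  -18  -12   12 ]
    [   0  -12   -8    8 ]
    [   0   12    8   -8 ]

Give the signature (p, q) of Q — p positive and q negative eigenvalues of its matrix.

(0, 2)

Applying the same elementary operations to the rows and columns of A produces a congruent diagonal matrix with entries -2, -18, 0, 0.
Counting signs: 2 negative, 2 zero.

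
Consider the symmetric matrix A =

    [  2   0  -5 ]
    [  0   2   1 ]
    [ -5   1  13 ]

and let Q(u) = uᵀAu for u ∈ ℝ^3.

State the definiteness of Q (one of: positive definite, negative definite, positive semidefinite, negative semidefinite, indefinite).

positive semidefinite

Row-reducing A symmetrically gives the diagonal entries 2, 2, 0.
Counting signs: 2 positive, 1 zero.
Hence Q is positive semidefinite.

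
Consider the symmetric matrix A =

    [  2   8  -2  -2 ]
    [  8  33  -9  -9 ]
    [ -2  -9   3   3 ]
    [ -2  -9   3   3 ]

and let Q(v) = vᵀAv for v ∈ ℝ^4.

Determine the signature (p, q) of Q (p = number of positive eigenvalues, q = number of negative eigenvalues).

(2, 0)

Row-reducing A symmetrically gives the diagonal entries 2, 1, 0, 0.
That gives 2 positive, 2 zero pivots.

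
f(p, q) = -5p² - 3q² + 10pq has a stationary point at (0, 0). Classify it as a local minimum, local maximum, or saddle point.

The Hessian at the origin is H = [[-10, 10], [10, -6]].
det H = -10·-6 − (10)² = -40 < 0, so H is indefinite.
Therefore the origin is a saddle point.

saddle point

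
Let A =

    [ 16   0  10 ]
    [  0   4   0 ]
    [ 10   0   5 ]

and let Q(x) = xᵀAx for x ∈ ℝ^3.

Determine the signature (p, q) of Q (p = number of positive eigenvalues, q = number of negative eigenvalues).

Row-reducing A symmetrically gives the diagonal entries 16, 4, -5/4.
So there are 2 positive, 1 negative pivots.

(2, 1)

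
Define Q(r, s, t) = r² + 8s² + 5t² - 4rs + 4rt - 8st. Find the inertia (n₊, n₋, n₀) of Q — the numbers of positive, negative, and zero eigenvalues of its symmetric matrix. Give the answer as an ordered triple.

(3, 0, 0)

The associated matrix is A = [[1, -2, 2], [-2, 8, -4], [2, -4, 5]].
Applying the same elementary operations to the rows and columns of A produces a congruent diagonal matrix with entries 1, 4, 1.
That gives 3 positive pivots.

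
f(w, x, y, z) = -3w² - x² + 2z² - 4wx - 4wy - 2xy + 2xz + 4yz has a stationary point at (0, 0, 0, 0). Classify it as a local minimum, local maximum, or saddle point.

saddle point

The Hessian at the origin is H = [[-6, -4, -4, 0], [-4, -2, -2, 2], [-4, -2, 0, 4], [0, 2, 4, 4]].
Applying the same elementary operations to the rows and columns of H produces a congruent diagonal matrix with entries -6, 2/3, 2, -4.
Counting signs: 2 positive, 2 negative.
H is indefinite, so the origin is a saddle point.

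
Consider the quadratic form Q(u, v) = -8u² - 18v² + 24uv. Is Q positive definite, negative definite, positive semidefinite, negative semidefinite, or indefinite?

The symmetric matrix of Q is [[-8, 12], [12, -18]].
For the 2×2 matrix [[-8, 12], [12, -18]]: det = -8·-18 − (12)² = 0, trace = -26.
det = 0 so one eigenvalue is zero; the form is semidefinite with the sign of the trace.

negative semidefinite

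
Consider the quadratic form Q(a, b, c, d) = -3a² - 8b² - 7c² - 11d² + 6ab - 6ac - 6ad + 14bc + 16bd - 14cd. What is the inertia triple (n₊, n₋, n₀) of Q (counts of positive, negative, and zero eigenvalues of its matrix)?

(0, 4, 0)

The symmetric matrix is A = [[-3, 3, -3, -3], [3, -8, 7, 8], [-3, 7, -7, -7], [-3, 8, -7, -11]].
An LDLᵀ factorisation of A has diagonal entries -3, -5, -4/5, -3.
Counting signs: 4 negative.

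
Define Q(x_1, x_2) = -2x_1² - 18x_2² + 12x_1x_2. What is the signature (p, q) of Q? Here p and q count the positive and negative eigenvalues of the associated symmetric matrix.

The symmetric matrix is A = [[-2, 6], [6, -18]].
Applying the same elementary operations to the rows and columns of A produces a congruent diagonal matrix with entries -2, 0.
So there are 1 negative, 1 zero pivots.

(0, 1)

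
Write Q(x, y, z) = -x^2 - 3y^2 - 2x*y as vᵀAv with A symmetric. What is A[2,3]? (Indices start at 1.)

0

The coefficient of y·z in Q is 0. For a symmetric A this equals A[2,3] + A[3,2] = 2·A[2,3].
So A[2,3] = 0/2 = 0.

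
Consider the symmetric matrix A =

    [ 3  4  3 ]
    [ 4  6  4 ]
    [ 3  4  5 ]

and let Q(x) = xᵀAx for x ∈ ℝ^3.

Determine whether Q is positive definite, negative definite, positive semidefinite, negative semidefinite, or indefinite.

positive definite

Leading principal minors: Δ_1 = 3, Δ_2 = 2, Δ_3 = 4.
All leading principal minors are positive, so by Sylvester's criterion Q is positive definite.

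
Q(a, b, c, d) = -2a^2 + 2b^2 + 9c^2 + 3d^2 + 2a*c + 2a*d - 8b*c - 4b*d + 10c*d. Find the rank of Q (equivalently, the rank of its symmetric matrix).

Write A = [[-2, 0, 1, 1], [0, 2, -4, -2], [1, -4, 9, 5], [1, -2, 5, 3]].
Applying the same elementary operations to the rows and columns of A produces a congruent diagonal matrix with entries -2, 2, 3/2, 0.
That gives 2 positive, 1 negative, 1 zero pivots.
The rank is the number of nonzero pivots: 3.

3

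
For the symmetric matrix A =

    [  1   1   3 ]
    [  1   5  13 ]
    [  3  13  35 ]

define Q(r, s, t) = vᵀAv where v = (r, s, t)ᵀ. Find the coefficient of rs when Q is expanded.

2

The coefficient of rs is A[1,2] + A[2,1] = 2·1 = 2.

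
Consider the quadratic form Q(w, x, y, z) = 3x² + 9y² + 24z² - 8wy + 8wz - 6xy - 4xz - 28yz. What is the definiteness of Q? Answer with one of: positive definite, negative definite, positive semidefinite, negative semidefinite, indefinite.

indefinite

The symmetric matrix is A = [[0, 0, -4, 4], [0, 3, -3, -2], [-4, -3, 9, -14], [4, -2, -14, 24]].
A is congruent to a diagonal matrix with 2 positive, 2 negative and 0 zero entries, so Q is indefinite.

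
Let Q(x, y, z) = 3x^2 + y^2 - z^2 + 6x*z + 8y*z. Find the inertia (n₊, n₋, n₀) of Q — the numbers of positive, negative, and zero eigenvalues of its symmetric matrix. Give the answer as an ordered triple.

Write A = [[3, 0, 3], [0, 1, 4], [3, 4, -1]].
Applying the same elementary operations to the rows and columns of A produces a congruent diagonal matrix with entries 3, 1, -20.
Counting signs: 2 positive, 1 negative.

(2, 1, 0)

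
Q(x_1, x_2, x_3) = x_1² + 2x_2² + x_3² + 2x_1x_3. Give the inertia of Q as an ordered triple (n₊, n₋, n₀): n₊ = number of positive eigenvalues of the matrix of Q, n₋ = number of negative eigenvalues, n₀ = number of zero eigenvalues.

The associated matrix is A = [[1, 0, 1], [0, 2, 0], [1, 0, 1]].
Row-reducing A symmetrically gives the diagonal entries 1, 2, 0.
So there are 2 positive, 1 zero pivots.

(2, 0, 1)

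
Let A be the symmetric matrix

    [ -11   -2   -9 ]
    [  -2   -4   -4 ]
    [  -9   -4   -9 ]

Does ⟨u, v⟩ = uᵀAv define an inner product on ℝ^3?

Leading principal minors: Δ_1 = -11, Δ_2 = 40, Δ_3 = -4.
The signs alternate starting with Δ_1 < 0, so by Sylvester's criterion Q is negative definite.
⟨·,·⟩ is an inner product exactly when A is positive definite.

no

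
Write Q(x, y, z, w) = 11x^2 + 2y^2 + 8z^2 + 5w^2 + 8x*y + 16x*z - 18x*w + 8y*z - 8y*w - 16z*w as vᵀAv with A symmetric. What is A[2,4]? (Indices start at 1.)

-4

The coefficient of y·w in Q is -8. For a symmetric A this equals A[2,4] + A[4,2] = 2·A[2,4].
So A[2,4] = -8/2 = -4.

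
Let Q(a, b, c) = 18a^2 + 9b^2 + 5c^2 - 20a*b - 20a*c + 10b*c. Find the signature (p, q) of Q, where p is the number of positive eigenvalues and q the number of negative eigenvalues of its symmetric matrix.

(2, 1)

The symmetric matrix is A = [[18, -10, -10], [-10, 9, 5], [-10, 5, 5]].
Applying the same elementary operations to the rows and columns of A produces a congruent diagonal matrix with entries 18, 31/9, -20/31.
Counting signs: 2 positive, 1 negative.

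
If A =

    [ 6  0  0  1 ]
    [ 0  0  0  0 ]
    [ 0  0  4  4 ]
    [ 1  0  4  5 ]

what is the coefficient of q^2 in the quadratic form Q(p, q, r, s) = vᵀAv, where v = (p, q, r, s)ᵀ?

The coefficient of q^2 is the diagonal entry A[2,2] = 0.

0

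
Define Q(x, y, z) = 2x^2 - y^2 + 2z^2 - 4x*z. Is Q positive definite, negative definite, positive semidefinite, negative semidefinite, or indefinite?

The symmetric matrix is A = [[2, 0, -2], [0, -1, 0], [-2, 0, 2]].
Congruent diagonalization of A (simultaneous row and column reduction) yields pivots 2, -1, 0.
That gives 1 positive, 1 negative, 1 zero pivots.
Hence Q is indefinite.

indefinite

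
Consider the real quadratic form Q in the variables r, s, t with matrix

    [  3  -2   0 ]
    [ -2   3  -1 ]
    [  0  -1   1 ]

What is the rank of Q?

An LDLᵀ factorisation of A has diagonal entries 3, 5/3, 2/5.
Counting signs: 3 positive.
The rank is the number of nonzero pivots: 3.

3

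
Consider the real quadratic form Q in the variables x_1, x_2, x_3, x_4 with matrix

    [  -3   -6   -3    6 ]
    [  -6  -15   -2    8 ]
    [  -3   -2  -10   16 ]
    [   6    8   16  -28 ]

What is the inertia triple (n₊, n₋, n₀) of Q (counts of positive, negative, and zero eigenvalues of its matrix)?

Row-reducing A symmetrically gives the diagonal entries -3, -3, -5/3, 12/5.
That gives 1 positive, 3 negative pivots.

(1, 3, 0)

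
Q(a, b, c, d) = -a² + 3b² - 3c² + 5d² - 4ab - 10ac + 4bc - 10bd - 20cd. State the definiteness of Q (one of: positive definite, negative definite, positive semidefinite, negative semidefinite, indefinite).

indefinite

Write A = [[-1, -2, -5, 0], [-2, 3, 2, -5], [-5, 2, -3, -10], [0, -5, -10, 5]].
Congruent diagonalization of A (simultaneous row and column reduction) yields pivots -1, 7, 10/7, 0.
So there are 2 positive, 1 negative, 1 zero pivots.
Hence Q is indefinite.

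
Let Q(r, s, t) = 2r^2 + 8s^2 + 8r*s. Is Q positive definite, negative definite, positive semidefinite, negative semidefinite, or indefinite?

The symmetric matrix is A = [[2, 4, 0], [4, 8, 0], [0, 0, 0]].
Symmetric row and column elimination reduces A to a congruent diagonal form with pivots 2, 0, 0.
Counting signs: 1 positive, 2 zero.
Hence Q is positive semidefinite.

positive semidefinite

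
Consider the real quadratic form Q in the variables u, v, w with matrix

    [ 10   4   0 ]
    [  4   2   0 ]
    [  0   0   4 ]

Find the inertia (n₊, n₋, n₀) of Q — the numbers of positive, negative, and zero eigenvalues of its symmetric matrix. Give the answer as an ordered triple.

Symmetric row and column elimination reduces A to a congruent diagonal form with pivots 10, 2/5, 4.
That gives 3 positive pivots.

(3, 0, 0)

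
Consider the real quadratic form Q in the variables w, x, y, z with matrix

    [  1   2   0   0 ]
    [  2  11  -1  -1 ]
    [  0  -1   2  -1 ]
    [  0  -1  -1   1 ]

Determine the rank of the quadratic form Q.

4

Congruent diagonalization of A (simultaneous row and column reduction) yields pivots 1, 7, 13/7, 2/13.
That gives 4 positive pivots.
The rank is the number of nonzero pivots: 4.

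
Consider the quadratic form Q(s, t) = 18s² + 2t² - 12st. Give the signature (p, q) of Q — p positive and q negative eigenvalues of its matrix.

The symmetric matrix is A = [[18, -6], [-6, 2]].
Row-reducing A symmetrically gives the diagonal entries 18, 0.
Counting signs: 1 positive, 1 zero.

(1, 0)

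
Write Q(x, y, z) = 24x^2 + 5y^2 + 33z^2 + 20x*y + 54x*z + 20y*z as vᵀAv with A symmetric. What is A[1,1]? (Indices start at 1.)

The coefficient of x^2 in Q is 24, and that is exactly A[1,1].

24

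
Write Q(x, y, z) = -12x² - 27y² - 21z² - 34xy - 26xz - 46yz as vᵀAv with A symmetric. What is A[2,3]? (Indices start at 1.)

-23

The coefficient of y·z in Q is -46. For a symmetric A this equals A[2,3] + A[3,2] = 2·A[2,3].
So A[2,3] = -46/2 = -23.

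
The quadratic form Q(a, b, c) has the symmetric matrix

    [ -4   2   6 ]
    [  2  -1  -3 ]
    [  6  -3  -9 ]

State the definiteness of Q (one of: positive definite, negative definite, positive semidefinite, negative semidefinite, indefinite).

negative semidefinite

Congruent diagonalization of A (simultaneous row and column reduction) yields pivots -4, 0, 0.
So there are 1 negative, 2 zero pivots.
Hence Q is negative semidefinite.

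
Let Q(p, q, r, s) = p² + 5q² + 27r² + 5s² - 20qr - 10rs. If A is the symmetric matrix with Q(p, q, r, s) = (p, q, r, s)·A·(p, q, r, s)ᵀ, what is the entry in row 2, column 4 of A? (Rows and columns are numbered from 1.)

The coefficient of q·s in Q is 0. For a symmetric A this equals A[2,4] + A[4,2] = 2·A[2,4].
So A[2,4] = 0/2 = 0.

0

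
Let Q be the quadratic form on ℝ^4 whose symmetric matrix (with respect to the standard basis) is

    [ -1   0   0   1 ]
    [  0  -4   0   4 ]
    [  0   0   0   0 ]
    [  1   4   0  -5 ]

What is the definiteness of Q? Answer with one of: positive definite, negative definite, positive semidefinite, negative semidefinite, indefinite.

Congruent diagonalization of A (simultaneous row and column reduction) yields pivots -1, -4, 0, 0.
So there are 2 negative, 2 zero pivots.
Hence Q is negative semidefinite.

negative semidefinite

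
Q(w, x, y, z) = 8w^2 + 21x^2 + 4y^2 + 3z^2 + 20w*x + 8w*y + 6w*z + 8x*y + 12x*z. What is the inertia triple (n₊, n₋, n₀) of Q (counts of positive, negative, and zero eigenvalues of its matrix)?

The associated matrix is A = [[8, 10, 4, 3], [10, 21, 4, 6], [4, 4, 4, 0], [3, 6, 0, 3]].
Row-reducing A symmetrically gives the diagonal entries 8, 17/2, 32/17, 15/32.
So there are 4 positive pivots.

(4, 0, 0)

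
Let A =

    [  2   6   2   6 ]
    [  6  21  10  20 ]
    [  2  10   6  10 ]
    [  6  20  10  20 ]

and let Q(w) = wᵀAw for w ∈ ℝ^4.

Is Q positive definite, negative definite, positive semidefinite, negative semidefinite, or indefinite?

Congruent diagonalization of A (simultaneous row and column reduction) yields pivots 2, 3, -4/3, 2.
That gives 3 positive, 1 negative pivots.
Hence Q is indefinite.

indefinite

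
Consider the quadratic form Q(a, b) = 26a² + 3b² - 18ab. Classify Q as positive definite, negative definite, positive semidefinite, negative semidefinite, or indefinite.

indefinite

The symmetric matrix of Q is [[26, -9], [-9, 3]].
For the 2×2 matrix [[26, -9], [-9, 3]]: det = 26·3 − (-9)² = -3, trace = 29.
det < 0 so the eigenvalues have opposite signs; the form is indefinite.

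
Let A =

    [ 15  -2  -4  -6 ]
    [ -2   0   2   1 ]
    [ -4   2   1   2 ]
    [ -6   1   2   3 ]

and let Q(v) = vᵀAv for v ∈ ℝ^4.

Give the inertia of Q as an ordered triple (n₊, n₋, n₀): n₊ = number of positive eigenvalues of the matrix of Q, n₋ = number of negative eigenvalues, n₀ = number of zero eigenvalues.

(3, 1, 0)

An LDLᵀ factorisation of A has diagonal entries 15, -4/15, 8, 15/32.
So there are 3 positive, 1 negative pivots.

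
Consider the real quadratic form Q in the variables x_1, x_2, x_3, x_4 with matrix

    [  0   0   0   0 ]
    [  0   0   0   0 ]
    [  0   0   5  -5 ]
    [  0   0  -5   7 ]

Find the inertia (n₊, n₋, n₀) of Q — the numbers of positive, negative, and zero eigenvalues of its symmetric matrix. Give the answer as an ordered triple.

Congruent diagonalization of A (simultaneous row and column reduction) yields pivots 0, 0, 5, 2.
Counting signs: 2 positive, 2 zero.

(2, 0, 2)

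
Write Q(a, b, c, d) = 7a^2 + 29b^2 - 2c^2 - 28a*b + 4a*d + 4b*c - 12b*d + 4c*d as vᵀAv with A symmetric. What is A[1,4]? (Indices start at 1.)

2

The coefficient of a·d in Q is 4. For a symmetric A this equals A[1,4] + A[4,1] = 2·A[1,4].
So A[1,4] = 4/2 = 2.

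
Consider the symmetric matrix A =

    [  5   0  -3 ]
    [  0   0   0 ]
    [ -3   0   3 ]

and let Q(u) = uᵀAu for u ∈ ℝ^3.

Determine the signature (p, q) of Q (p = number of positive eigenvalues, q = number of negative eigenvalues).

Row-reducing A symmetrically gives the diagonal entries 5, 0, 6/5.
That gives 2 positive, 1 zero pivots.

(2, 0)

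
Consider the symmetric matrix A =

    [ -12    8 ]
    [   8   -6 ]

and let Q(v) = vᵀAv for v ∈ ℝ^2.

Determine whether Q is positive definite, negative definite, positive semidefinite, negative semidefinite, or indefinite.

negative definite

For the 2×2 matrix [[-12, 8], [8, -6]]: det = -12·-6 − (8)² = 8, trace = -18.
det > 0 so both eigenvalues share the sign of the trace; trace = -18 < 0 ⇒ both negative.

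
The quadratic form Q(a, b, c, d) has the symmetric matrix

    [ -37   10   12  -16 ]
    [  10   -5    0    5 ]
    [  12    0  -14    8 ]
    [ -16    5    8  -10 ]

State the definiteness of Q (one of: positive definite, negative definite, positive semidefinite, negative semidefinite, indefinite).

negative definite

An LDLᵀ factorisation of A has diagonal entries -37, -85/37, -94/17, -15/47.
Counting signs: 4 negative.
Hence Q is negative definite.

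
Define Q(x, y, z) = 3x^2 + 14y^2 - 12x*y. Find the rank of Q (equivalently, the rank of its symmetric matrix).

The associated matrix is A = [[3, -6, 0], [-6, 14, 0], [0, 0, 0]].
Congruent diagonalization of A (simultaneous row and column reduction) yields pivots 3, 2, 0.
So there are 2 positive, 1 zero pivots.
The rank is the number of nonzero pivots: 2.

2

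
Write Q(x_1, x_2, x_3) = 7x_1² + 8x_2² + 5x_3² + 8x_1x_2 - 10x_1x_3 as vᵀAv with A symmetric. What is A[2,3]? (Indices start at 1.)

0

The coefficient of x_2·x_3 in Q is 0. For a symmetric A this equals A[2,3] + A[3,2] = 2·A[2,3].
So A[2,3] = 0/2 = 0.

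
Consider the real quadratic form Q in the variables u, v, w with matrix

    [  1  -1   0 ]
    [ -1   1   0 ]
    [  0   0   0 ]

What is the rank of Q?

Row-reducing A symmetrically gives the diagonal entries 1, 0, 0.
So there are 1 positive, 2 zero pivots.
The rank is the number of nonzero pivots: 1.

1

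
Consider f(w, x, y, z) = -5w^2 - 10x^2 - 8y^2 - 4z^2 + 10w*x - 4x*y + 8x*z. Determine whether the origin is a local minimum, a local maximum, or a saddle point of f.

The Hessian at the origin is H = [[-10, 10, 0, 0], [10, -20, -4, 8], [0, -4, -16, 0], [0, 8, 0, -8]].
Congruent diagonalization of H (simultaneous row and column reduction) yields pivots -10, -10, -72/5, -8/9.
Counting signs: 4 negative.
H is negative definite, so the origin is a strict local maximum.

local maximum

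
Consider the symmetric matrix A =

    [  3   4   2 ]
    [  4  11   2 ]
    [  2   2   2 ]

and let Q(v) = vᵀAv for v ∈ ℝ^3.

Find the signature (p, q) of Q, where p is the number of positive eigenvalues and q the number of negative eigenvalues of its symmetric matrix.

(3, 0)

Row-reducing A symmetrically gives the diagonal entries 3, 17/3, 10/17.
So there are 3 positive pivots.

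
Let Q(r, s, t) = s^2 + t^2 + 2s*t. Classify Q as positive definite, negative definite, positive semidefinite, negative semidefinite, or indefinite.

positive semidefinite

Write A = [[0, 0, 0], [0, 1, 1], [0, 1, 1]].
Congruent diagonalization of A (simultaneous row and column reduction) yields pivots 0, 1, 0.
Counting signs: 1 positive, 2 zero.
Hence Q is positive semidefinite.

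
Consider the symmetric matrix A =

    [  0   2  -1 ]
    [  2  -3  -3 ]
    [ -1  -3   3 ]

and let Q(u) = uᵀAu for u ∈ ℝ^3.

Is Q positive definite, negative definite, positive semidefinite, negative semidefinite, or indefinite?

indefinite

A is congruent to a diagonal matrix with 1 positive, 2 negative and 0 zero entries, so Q is indefinite.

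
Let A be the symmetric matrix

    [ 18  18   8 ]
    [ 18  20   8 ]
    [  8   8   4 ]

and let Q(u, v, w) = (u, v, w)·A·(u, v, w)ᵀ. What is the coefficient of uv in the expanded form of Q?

The coefficient of uv is A[1,2] + A[2,1] = 2·18 = 36.

36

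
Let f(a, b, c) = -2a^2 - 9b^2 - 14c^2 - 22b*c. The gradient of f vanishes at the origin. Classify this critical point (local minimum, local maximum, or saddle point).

local maximum

The Hessian at the origin is H = [[-4, 0, 0], [0, -18, -22], [0, -22, -28]].
An LDLᵀ factorisation of H has diagonal entries -4, -18, -10/9.
Counting signs: 3 negative.
H is negative definite, so the origin is a strict local maximum.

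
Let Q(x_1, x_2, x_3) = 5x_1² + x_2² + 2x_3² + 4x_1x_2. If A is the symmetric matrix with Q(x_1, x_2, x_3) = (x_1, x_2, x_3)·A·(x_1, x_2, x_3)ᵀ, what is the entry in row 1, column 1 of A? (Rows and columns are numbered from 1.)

The coefficient of x_1² in Q is 5, and that is exactly A[1,1].

5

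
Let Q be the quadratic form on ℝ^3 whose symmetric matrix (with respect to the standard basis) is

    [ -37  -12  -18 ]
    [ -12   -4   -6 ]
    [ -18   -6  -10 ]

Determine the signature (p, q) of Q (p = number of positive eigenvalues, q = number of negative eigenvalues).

(0, 3)

Congruent diagonalization of A (simultaneous row and column reduction) yields pivots -37, -4/37, -1.
So there are 3 negative pivots.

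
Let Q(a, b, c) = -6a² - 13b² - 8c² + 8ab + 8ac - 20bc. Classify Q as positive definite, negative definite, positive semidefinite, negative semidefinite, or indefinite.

The associated matrix is A = [[-6, 4, 4], [4, -13, -10], [4, -10, -8]].
Symmetric row and column elimination reduces A to a congruent diagonal form with pivots -6, -31/3, -4/31.
That gives 3 negative pivots.
Hence Q is negative definite.

negative definite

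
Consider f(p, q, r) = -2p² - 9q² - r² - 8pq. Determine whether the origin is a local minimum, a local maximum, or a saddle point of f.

local maximum

The Hessian at the origin is H = [[-4, -8, 0], [-8, -18, 0], [0, 0, -2]].
Symmetric row and column elimination reduces H to a congruent diagonal form with pivots -4, -2, -2.
That gives 3 negative pivots.
H is negative definite, so the origin is a strict local maximum.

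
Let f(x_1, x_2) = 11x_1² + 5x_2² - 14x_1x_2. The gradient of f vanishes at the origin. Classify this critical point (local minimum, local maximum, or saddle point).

local minimum

The Hessian at the origin is H = [[22, -14], [-14, 10]].
det H = 22·10 − (-14)² = 24 > 0 and H[1,1] = 22 > 0, so H is positive definite.
Therefore the origin is a local minimum.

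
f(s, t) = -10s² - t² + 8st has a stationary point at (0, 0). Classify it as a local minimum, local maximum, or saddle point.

saddle point

The Hessian at the origin is H = [[-20, 8], [8, -2]].
det H = -20·-2 − (8)² = -24 < 0, so H is indefinite.
Therefore the origin is a saddle point.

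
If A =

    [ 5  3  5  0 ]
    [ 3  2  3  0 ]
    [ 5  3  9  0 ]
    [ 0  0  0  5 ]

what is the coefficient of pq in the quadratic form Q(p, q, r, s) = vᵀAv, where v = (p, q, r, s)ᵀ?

The coefficient of pq is A[1,2] + A[2,1] = 2·3 = 6.

6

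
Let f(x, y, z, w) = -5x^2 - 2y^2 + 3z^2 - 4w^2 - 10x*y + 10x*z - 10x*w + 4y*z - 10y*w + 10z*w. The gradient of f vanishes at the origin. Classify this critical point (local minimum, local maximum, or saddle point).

saddle point

The Hessian at the origin is H = [[-10, -10, 10, -10], [-10, -4, 4, -10], [10, 4, 6, 10], [-10, -10, 10, -8]].
An LDLᵀ factorisation of H has diagonal entries -10, 6, 10, 2.
So there are 3 positive, 1 negative pivots.
H is indefinite, so the origin is a saddle point.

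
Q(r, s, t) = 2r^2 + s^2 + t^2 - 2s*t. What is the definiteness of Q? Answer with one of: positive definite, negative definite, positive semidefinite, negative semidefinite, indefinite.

positive semidefinite

The symmetric matrix is A = [[2, 0, 0], [0, 1, -1], [0, -1, 1]].
Symmetric row and column elimination reduces A to a congruent diagonal form with pivots 2, 1, 0.
That gives 2 positive, 1 zero pivots.
Hence Q is positive semidefinite.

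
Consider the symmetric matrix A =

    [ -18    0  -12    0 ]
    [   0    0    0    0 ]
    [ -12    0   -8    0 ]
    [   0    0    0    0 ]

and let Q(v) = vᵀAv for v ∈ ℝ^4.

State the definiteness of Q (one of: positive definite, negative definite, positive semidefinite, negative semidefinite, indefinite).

negative semidefinite

Applying the same elementary operations to the rows and columns of A produces a congruent diagonal matrix with entries -18, 0, 0, 0.
That gives 1 negative, 3 zero pivots.
Hence Q is negative semidefinite.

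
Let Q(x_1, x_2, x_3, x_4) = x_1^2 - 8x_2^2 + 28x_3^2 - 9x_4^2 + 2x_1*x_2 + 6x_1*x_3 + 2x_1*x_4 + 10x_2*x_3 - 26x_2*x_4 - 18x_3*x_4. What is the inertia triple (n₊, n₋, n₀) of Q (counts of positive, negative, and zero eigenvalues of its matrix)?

The associated matrix is A = [[1, 1, 3, 1], [1, -8, 5, -13], [3, 5, 28, -9], [1, -13, -9, -9]].
Row-reducing A symmetrically gives the diagonal entries 1, -9, 175/9, 6/175.
That gives 3 positive, 1 negative pivots.

(3, 1, 0)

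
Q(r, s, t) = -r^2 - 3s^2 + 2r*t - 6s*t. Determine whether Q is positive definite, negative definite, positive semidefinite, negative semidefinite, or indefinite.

Write A = [[-1, 0, 1], [0, -3, -3], [1, -3, 0]].
Symmetric row and column elimination reduces A to a congruent diagonal form with pivots -1, -3, 4.
Counting signs: 1 positive, 2 negative.
Hence Q is indefinite.

indefinite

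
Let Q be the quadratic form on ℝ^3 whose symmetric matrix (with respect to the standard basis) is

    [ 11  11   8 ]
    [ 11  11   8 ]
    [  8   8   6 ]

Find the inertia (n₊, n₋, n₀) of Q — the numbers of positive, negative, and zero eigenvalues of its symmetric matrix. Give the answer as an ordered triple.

(2, 0, 1)

Congruent diagonalization of A (simultaneous row and column reduction) yields pivots 11, 0, 2/11.
So there are 2 positive, 1 zero pivots.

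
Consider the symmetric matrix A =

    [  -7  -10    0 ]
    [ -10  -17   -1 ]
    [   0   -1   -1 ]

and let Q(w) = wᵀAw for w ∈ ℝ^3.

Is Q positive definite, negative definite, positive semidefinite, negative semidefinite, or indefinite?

negative definite

Row-reducing A symmetrically gives the diagonal entries -7, -19/7, -12/19.
That gives 3 negative pivots.
Hence Q is negative definite.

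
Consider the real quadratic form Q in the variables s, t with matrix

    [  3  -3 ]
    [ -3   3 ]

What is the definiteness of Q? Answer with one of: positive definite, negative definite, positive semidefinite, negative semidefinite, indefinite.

positive semidefinite

Applying the same elementary operations to the rows and columns of A produces a congruent diagonal matrix with entries 3, 0.
So there are 1 positive, 1 zero pivots.
Hence Q is positive semidefinite.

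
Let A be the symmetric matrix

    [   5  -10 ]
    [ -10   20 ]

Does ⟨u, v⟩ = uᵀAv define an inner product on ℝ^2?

no

Row-reducing A symmetrically gives the diagonal entries 5, 0.
Counting signs: 1 positive, 1 zero.
Hence Q is positive semidefinite.
⟨·,·⟩ is an inner product exactly when A is positive definite.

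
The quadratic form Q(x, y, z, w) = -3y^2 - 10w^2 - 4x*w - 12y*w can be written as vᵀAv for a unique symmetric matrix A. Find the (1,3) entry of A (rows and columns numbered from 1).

The coefficient of x·z in Q is 0. For a symmetric A this equals A[1,3] + A[3,1] = 2·A[1,3].
So A[1,3] = 0/2 = 0.

0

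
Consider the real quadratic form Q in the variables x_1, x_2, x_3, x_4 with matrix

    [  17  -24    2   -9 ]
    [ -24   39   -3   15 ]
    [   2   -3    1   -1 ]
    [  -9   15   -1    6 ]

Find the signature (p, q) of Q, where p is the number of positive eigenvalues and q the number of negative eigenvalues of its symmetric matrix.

(4, 0)

An LDLᵀ factorisation of A has diagonal entries 17, 87/17, 22/29, 2/11.
So there are 4 positive pivots.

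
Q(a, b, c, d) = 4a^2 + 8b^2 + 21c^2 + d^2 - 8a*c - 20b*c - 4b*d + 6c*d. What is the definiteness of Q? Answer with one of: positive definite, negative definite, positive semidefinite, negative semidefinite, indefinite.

The symmetric matrix is A = [[4, 0, -4, 0], [0, 8, -10, -2], [-4, -10, 21, 3], [0, -2, 3, 1]].
Symmetric row and column elimination reduces A to a congruent diagonal form with pivots 4, 8, 9/2, 4/9.
That gives 4 positive pivots.
Hence Q is positive definite.

positive definite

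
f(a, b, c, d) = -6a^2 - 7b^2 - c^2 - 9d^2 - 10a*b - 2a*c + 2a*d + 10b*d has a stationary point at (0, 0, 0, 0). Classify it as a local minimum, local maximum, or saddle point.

local maximum

The Hessian at the origin is H = [[-12, -10, -2, 2], [-10, -14, 0, 10], [-2, 0, -2, 0], [2, 10, 0, -18]].
Symmetric row and column elimination reduces H to a congruent diagonal form with pivots -12, -17/3, -20/17, -8/5.
So there are 4 negative pivots.
H is negative definite, so the origin is a strict local maximum.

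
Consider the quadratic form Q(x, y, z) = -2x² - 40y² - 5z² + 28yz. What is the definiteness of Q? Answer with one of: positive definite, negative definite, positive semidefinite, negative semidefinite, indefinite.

negative definite

The symmetric matrix of Q is A = [[-2, 0, 0], [0, -40, 14], [0, 14, -5]].
Leading principal minors: Δ_1 = -2, Δ_2 = 80, Δ_3 = -8.
The signs alternate starting with Δ_1 < 0, so by Sylvester's criterion Q is negative definite.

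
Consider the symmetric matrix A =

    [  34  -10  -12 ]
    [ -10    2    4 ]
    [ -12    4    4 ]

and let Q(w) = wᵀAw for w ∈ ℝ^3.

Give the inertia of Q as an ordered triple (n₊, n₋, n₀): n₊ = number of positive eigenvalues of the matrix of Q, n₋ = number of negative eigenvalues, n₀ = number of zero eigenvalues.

Row-reducing A symmetrically gives the diagonal entries 34, -16/17, 0.
So there are 1 positive, 1 negative, 1 zero pivots.

(1, 1, 1)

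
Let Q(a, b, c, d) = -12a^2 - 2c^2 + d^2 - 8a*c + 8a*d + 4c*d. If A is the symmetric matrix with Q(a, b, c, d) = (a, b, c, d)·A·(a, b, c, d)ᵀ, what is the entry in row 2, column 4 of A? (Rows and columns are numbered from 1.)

0

The coefficient of b·d in Q is 0. For a symmetric A this equals A[2,4] + A[4,2] = 2·A[2,4].
So A[2,4] = 0/2 = 0.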